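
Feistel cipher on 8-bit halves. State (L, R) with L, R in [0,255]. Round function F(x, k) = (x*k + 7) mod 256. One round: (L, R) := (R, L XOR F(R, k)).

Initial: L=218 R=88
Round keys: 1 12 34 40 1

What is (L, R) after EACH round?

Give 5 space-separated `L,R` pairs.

Answer: 88,133 133,27 27,24 24,220 220,251

Derivation:
Round 1 (k=1): L=88 R=133
Round 2 (k=12): L=133 R=27
Round 3 (k=34): L=27 R=24
Round 4 (k=40): L=24 R=220
Round 5 (k=1): L=220 R=251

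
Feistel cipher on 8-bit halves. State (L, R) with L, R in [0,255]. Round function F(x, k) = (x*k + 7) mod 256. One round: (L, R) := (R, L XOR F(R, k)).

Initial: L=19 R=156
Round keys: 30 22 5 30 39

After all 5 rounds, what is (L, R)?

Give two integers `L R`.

Answer: 96 189

Derivation:
Round 1 (k=30): L=156 R=92
Round 2 (k=22): L=92 R=115
Round 3 (k=5): L=115 R=26
Round 4 (k=30): L=26 R=96
Round 5 (k=39): L=96 R=189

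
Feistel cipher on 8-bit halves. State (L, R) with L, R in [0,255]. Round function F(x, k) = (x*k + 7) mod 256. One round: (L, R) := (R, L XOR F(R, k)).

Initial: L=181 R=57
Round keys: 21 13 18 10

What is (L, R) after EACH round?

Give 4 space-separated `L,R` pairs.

Round 1 (k=21): L=57 R=1
Round 2 (k=13): L=1 R=45
Round 3 (k=18): L=45 R=48
Round 4 (k=10): L=48 R=202

Answer: 57,1 1,45 45,48 48,202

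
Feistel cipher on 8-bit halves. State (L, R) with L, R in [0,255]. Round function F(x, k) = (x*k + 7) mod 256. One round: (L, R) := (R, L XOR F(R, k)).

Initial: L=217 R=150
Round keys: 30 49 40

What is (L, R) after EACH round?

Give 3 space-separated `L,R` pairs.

Answer: 150,66 66,63 63,157

Derivation:
Round 1 (k=30): L=150 R=66
Round 2 (k=49): L=66 R=63
Round 3 (k=40): L=63 R=157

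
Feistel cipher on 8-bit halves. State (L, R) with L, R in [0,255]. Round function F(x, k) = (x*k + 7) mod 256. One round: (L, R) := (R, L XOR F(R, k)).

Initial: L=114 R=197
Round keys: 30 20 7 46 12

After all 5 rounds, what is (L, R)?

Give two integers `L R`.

Answer: 61 205

Derivation:
Round 1 (k=30): L=197 R=111
Round 2 (k=20): L=111 R=118
Round 3 (k=7): L=118 R=46
Round 4 (k=46): L=46 R=61
Round 5 (k=12): L=61 R=205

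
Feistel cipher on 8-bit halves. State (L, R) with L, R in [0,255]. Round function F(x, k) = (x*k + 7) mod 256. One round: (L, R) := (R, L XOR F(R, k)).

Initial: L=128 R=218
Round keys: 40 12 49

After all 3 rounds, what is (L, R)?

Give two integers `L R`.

Round 1 (k=40): L=218 R=151
Round 2 (k=12): L=151 R=193
Round 3 (k=49): L=193 R=111

Answer: 193 111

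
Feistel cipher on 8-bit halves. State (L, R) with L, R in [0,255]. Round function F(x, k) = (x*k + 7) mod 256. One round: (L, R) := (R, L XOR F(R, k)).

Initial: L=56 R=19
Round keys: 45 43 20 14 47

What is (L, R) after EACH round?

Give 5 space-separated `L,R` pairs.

Answer: 19,102 102,58 58,233 233,255 255,49

Derivation:
Round 1 (k=45): L=19 R=102
Round 2 (k=43): L=102 R=58
Round 3 (k=20): L=58 R=233
Round 4 (k=14): L=233 R=255
Round 5 (k=47): L=255 R=49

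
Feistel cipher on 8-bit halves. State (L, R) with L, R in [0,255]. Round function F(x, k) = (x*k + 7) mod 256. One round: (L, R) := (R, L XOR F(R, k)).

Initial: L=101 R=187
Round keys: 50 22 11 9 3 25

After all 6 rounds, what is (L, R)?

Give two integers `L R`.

Round 1 (k=50): L=187 R=232
Round 2 (k=22): L=232 R=76
Round 3 (k=11): L=76 R=163
Round 4 (k=9): L=163 R=142
Round 5 (k=3): L=142 R=18
Round 6 (k=25): L=18 R=71

Answer: 18 71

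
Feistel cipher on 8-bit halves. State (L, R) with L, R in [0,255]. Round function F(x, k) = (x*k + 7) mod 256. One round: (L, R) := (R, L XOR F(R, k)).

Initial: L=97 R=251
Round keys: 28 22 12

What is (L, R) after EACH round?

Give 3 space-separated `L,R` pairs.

Answer: 251,26 26,184 184,189

Derivation:
Round 1 (k=28): L=251 R=26
Round 2 (k=22): L=26 R=184
Round 3 (k=12): L=184 R=189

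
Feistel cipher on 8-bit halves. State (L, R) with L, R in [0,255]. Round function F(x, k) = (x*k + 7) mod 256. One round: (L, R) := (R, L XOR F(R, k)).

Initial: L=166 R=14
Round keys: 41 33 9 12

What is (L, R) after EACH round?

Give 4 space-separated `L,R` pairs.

Answer: 14,227 227,68 68,136 136,35

Derivation:
Round 1 (k=41): L=14 R=227
Round 2 (k=33): L=227 R=68
Round 3 (k=9): L=68 R=136
Round 4 (k=12): L=136 R=35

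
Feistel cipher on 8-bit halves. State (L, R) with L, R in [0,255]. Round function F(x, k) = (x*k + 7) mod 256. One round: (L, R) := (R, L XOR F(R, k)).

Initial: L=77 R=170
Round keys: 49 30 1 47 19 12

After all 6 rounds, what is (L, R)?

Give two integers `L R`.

Round 1 (k=49): L=170 R=220
Round 2 (k=30): L=220 R=101
Round 3 (k=1): L=101 R=176
Round 4 (k=47): L=176 R=50
Round 5 (k=19): L=50 R=13
Round 6 (k=12): L=13 R=145

Answer: 13 145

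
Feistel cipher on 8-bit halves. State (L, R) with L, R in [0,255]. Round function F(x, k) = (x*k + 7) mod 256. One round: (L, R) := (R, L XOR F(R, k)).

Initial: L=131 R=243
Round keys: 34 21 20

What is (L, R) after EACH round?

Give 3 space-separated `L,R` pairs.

Answer: 243,206 206,30 30,145

Derivation:
Round 1 (k=34): L=243 R=206
Round 2 (k=21): L=206 R=30
Round 3 (k=20): L=30 R=145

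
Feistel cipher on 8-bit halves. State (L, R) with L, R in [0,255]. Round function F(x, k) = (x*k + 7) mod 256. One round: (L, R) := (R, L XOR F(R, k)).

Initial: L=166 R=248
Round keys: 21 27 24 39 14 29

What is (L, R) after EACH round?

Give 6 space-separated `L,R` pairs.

Answer: 248,249 249,178 178,78 78,91 91,79 79,161

Derivation:
Round 1 (k=21): L=248 R=249
Round 2 (k=27): L=249 R=178
Round 3 (k=24): L=178 R=78
Round 4 (k=39): L=78 R=91
Round 5 (k=14): L=91 R=79
Round 6 (k=29): L=79 R=161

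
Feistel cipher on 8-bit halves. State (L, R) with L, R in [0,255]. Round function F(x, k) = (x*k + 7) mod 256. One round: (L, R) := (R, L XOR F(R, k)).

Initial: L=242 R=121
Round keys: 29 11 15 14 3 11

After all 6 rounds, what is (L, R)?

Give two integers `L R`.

Round 1 (k=29): L=121 R=78
Round 2 (k=11): L=78 R=24
Round 3 (k=15): L=24 R=33
Round 4 (k=14): L=33 R=205
Round 5 (k=3): L=205 R=79
Round 6 (k=11): L=79 R=161

Answer: 79 161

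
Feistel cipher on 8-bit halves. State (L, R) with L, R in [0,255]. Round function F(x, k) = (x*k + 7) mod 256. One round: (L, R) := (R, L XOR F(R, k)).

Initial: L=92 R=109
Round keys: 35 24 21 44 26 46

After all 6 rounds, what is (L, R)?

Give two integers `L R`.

Answer: 218 66

Derivation:
Round 1 (k=35): L=109 R=178
Round 2 (k=24): L=178 R=218
Round 3 (k=21): L=218 R=91
Round 4 (k=44): L=91 R=113
Round 5 (k=26): L=113 R=218
Round 6 (k=46): L=218 R=66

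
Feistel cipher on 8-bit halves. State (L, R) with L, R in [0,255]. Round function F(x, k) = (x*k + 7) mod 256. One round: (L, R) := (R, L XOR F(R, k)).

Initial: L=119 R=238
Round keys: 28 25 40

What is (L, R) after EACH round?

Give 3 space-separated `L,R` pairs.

Answer: 238,120 120,81 81,215

Derivation:
Round 1 (k=28): L=238 R=120
Round 2 (k=25): L=120 R=81
Round 3 (k=40): L=81 R=215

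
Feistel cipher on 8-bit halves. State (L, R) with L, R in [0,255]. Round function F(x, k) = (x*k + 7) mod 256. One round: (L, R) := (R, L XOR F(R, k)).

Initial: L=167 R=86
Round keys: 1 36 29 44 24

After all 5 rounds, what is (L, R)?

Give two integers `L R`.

Answer: 118 81

Derivation:
Round 1 (k=1): L=86 R=250
Round 2 (k=36): L=250 R=121
Round 3 (k=29): L=121 R=70
Round 4 (k=44): L=70 R=118
Round 5 (k=24): L=118 R=81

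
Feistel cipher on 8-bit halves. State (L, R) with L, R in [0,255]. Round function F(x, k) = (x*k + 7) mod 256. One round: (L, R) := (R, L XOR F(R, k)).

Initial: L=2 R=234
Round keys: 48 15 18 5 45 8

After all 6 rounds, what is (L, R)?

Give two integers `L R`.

Round 1 (k=48): L=234 R=229
Round 2 (k=15): L=229 R=152
Round 3 (k=18): L=152 R=82
Round 4 (k=5): L=82 R=57
Round 5 (k=45): L=57 R=94
Round 6 (k=8): L=94 R=206

Answer: 94 206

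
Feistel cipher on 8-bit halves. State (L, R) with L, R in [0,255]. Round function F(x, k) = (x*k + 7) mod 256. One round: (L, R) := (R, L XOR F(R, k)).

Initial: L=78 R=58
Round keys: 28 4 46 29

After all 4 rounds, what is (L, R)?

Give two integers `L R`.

Round 1 (k=28): L=58 R=17
Round 2 (k=4): L=17 R=113
Round 3 (k=46): L=113 R=68
Round 4 (k=29): L=68 R=202

Answer: 68 202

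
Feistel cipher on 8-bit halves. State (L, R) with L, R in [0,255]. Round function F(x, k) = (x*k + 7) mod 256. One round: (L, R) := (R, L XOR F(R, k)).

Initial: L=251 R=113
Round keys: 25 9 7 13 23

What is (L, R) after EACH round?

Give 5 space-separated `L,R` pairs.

Round 1 (k=25): L=113 R=235
Round 2 (k=9): L=235 R=59
Round 3 (k=7): L=59 R=79
Round 4 (k=13): L=79 R=49
Round 5 (k=23): L=49 R=33

Answer: 113,235 235,59 59,79 79,49 49,33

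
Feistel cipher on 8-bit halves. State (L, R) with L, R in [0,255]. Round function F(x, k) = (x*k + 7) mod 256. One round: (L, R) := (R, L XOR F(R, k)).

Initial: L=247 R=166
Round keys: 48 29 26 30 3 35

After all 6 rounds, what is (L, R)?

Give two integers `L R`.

Answer: 242 169

Derivation:
Round 1 (k=48): L=166 R=208
Round 2 (k=29): L=208 R=49
Round 3 (k=26): L=49 R=209
Round 4 (k=30): L=209 R=180
Round 5 (k=3): L=180 R=242
Round 6 (k=35): L=242 R=169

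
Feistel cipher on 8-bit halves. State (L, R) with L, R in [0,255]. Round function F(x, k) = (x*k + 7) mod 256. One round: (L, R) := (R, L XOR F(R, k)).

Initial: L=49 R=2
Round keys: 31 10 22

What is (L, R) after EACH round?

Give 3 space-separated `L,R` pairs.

Round 1 (k=31): L=2 R=116
Round 2 (k=10): L=116 R=141
Round 3 (k=22): L=141 R=81

Answer: 2,116 116,141 141,81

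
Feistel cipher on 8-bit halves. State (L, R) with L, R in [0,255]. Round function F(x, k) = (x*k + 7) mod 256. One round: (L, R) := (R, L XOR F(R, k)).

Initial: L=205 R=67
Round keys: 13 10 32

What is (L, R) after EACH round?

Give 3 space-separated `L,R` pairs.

Round 1 (k=13): L=67 R=163
Round 2 (k=10): L=163 R=38
Round 3 (k=32): L=38 R=100

Answer: 67,163 163,38 38,100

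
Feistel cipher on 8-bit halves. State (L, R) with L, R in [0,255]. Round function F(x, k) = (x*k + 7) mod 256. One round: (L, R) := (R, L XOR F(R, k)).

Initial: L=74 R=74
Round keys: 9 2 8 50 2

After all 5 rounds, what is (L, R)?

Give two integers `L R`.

Answer: 248 163

Derivation:
Round 1 (k=9): L=74 R=235
Round 2 (k=2): L=235 R=151
Round 3 (k=8): L=151 R=84
Round 4 (k=50): L=84 R=248
Round 5 (k=2): L=248 R=163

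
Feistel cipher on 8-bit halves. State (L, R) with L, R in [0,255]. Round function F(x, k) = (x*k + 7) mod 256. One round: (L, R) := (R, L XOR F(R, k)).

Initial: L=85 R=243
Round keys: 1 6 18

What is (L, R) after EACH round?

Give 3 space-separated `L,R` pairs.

Answer: 243,175 175,210 210,100

Derivation:
Round 1 (k=1): L=243 R=175
Round 2 (k=6): L=175 R=210
Round 3 (k=18): L=210 R=100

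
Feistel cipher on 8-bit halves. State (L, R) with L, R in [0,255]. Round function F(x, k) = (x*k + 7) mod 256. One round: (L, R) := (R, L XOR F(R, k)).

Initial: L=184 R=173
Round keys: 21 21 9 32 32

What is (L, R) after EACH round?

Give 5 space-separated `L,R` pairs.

Round 1 (k=21): L=173 R=128
Round 2 (k=21): L=128 R=42
Round 3 (k=9): L=42 R=1
Round 4 (k=32): L=1 R=13
Round 5 (k=32): L=13 R=166

Answer: 173,128 128,42 42,1 1,13 13,166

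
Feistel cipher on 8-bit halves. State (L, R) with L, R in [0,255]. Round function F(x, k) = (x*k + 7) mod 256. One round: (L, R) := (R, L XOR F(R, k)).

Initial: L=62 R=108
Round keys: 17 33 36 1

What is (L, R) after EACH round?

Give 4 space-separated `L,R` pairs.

Round 1 (k=17): L=108 R=13
Round 2 (k=33): L=13 R=216
Round 3 (k=36): L=216 R=106
Round 4 (k=1): L=106 R=169

Answer: 108,13 13,216 216,106 106,169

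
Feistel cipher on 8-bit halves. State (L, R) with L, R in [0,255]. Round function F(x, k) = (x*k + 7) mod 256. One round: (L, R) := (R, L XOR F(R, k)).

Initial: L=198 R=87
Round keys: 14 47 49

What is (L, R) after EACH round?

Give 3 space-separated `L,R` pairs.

Round 1 (k=14): L=87 R=15
Round 2 (k=47): L=15 R=159
Round 3 (k=49): L=159 R=121

Answer: 87,15 15,159 159,121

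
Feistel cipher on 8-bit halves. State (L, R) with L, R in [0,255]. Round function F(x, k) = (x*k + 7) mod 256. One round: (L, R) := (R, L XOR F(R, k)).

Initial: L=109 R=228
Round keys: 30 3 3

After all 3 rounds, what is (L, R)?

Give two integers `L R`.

Answer: 153 0

Derivation:
Round 1 (k=30): L=228 R=210
Round 2 (k=3): L=210 R=153
Round 3 (k=3): L=153 R=0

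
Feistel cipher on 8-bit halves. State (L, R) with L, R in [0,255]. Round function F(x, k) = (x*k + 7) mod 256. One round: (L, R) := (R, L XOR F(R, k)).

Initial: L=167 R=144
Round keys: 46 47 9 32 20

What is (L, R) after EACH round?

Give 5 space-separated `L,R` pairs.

Round 1 (k=46): L=144 R=64
Round 2 (k=47): L=64 R=87
Round 3 (k=9): L=87 R=86
Round 4 (k=32): L=86 R=144
Round 5 (k=20): L=144 R=17

Answer: 144,64 64,87 87,86 86,144 144,17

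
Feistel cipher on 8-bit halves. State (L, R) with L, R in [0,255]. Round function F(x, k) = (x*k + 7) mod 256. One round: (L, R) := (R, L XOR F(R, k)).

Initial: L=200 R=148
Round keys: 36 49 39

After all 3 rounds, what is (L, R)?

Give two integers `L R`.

Round 1 (k=36): L=148 R=31
Round 2 (k=49): L=31 R=98
Round 3 (k=39): L=98 R=234

Answer: 98 234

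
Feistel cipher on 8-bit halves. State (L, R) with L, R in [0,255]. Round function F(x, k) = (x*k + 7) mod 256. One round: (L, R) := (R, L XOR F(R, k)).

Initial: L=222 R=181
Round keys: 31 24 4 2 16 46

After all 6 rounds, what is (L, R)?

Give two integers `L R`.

Round 1 (k=31): L=181 R=44
Round 2 (k=24): L=44 R=146
Round 3 (k=4): L=146 R=99
Round 4 (k=2): L=99 R=95
Round 5 (k=16): L=95 R=148
Round 6 (k=46): L=148 R=192

Answer: 148 192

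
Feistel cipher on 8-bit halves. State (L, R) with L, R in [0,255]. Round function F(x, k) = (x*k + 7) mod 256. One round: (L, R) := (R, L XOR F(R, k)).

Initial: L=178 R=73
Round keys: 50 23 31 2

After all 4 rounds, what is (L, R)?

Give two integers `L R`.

Answer: 49 180

Derivation:
Round 1 (k=50): L=73 R=251
Round 2 (k=23): L=251 R=221
Round 3 (k=31): L=221 R=49
Round 4 (k=2): L=49 R=180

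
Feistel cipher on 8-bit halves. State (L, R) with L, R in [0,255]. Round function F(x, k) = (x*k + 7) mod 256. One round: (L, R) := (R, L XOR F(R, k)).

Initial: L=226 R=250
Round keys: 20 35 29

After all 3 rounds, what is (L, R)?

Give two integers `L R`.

Answer: 20 38

Derivation:
Round 1 (k=20): L=250 R=109
Round 2 (k=35): L=109 R=20
Round 3 (k=29): L=20 R=38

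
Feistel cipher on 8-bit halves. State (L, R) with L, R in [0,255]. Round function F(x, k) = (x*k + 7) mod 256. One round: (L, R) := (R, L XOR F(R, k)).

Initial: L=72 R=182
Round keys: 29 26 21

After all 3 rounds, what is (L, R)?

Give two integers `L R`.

Answer: 175 143

Derivation:
Round 1 (k=29): L=182 R=237
Round 2 (k=26): L=237 R=175
Round 3 (k=21): L=175 R=143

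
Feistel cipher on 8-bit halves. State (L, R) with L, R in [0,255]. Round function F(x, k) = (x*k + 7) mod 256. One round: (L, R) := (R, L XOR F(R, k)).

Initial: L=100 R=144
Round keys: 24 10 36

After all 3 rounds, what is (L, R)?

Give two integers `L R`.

Round 1 (k=24): L=144 R=227
Round 2 (k=10): L=227 R=117
Round 3 (k=36): L=117 R=152

Answer: 117 152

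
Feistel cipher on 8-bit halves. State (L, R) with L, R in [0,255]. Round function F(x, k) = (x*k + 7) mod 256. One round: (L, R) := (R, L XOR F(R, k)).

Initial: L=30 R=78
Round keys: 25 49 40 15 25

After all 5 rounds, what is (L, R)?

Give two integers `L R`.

Answer: 119 122

Derivation:
Round 1 (k=25): L=78 R=187
Round 2 (k=49): L=187 R=156
Round 3 (k=40): L=156 R=220
Round 4 (k=15): L=220 R=119
Round 5 (k=25): L=119 R=122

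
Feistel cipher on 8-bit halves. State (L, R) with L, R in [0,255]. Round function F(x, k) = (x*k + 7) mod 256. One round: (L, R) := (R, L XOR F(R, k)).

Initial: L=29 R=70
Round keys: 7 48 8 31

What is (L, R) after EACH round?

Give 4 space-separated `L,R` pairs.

Round 1 (k=7): L=70 R=236
Round 2 (k=48): L=236 R=1
Round 3 (k=8): L=1 R=227
Round 4 (k=31): L=227 R=133

Answer: 70,236 236,1 1,227 227,133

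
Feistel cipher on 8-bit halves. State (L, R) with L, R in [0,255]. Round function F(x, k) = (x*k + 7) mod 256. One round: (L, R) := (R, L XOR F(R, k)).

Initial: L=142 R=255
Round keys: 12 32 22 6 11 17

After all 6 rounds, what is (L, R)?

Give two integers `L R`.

Round 1 (k=12): L=255 R=117
Round 2 (k=32): L=117 R=88
Round 3 (k=22): L=88 R=226
Round 4 (k=6): L=226 R=11
Round 5 (k=11): L=11 R=98
Round 6 (k=17): L=98 R=130

Answer: 98 130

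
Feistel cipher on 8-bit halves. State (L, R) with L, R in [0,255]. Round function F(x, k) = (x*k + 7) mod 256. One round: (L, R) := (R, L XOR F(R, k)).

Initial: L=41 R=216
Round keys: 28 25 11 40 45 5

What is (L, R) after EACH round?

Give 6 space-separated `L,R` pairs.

Answer: 216,142 142,61 61,40 40,122 122,81 81,230

Derivation:
Round 1 (k=28): L=216 R=142
Round 2 (k=25): L=142 R=61
Round 3 (k=11): L=61 R=40
Round 4 (k=40): L=40 R=122
Round 5 (k=45): L=122 R=81
Round 6 (k=5): L=81 R=230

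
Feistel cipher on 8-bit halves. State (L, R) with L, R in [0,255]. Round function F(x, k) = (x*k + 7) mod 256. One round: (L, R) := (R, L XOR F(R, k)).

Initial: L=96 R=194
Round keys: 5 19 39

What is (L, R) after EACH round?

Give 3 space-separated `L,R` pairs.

Answer: 194,177 177,232 232,238

Derivation:
Round 1 (k=5): L=194 R=177
Round 2 (k=19): L=177 R=232
Round 3 (k=39): L=232 R=238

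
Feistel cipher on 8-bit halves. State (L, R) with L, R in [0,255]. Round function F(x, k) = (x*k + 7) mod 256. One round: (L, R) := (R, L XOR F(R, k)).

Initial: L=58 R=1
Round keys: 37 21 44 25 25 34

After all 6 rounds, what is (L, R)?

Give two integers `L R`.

Answer: 90 175

Derivation:
Round 1 (k=37): L=1 R=22
Round 2 (k=21): L=22 R=212
Round 3 (k=44): L=212 R=97
Round 4 (k=25): L=97 R=84
Round 5 (k=25): L=84 R=90
Round 6 (k=34): L=90 R=175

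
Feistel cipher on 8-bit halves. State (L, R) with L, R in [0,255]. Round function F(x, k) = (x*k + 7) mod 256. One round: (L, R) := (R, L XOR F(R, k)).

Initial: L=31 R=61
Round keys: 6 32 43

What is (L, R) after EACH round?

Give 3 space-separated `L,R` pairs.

Round 1 (k=6): L=61 R=106
Round 2 (k=32): L=106 R=122
Round 3 (k=43): L=122 R=239

Answer: 61,106 106,122 122,239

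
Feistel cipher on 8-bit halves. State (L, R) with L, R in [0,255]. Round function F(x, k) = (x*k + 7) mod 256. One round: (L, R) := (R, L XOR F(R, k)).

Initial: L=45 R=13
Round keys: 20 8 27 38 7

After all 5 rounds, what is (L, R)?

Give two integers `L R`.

Answer: 67 223

Derivation:
Round 1 (k=20): L=13 R=38
Round 2 (k=8): L=38 R=58
Round 3 (k=27): L=58 R=3
Round 4 (k=38): L=3 R=67
Round 5 (k=7): L=67 R=223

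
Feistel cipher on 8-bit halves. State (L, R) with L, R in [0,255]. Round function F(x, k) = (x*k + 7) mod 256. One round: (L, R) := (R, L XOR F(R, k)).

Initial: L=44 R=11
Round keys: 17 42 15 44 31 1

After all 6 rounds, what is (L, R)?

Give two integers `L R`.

Answer: 189 239

Derivation:
Round 1 (k=17): L=11 R=238
Round 2 (k=42): L=238 R=24
Round 3 (k=15): L=24 R=129
Round 4 (k=44): L=129 R=43
Round 5 (k=31): L=43 R=189
Round 6 (k=1): L=189 R=239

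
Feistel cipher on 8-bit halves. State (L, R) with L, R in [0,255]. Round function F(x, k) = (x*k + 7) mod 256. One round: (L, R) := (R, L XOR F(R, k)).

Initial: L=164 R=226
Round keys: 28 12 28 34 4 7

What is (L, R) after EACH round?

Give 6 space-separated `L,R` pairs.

Answer: 226,27 27,169 169,152 152,158 158,231 231,198

Derivation:
Round 1 (k=28): L=226 R=27
Round 2 (k=12): L=27 R=169
Round 3 (k=28): L=169 R=152
Round 4 (k=34): L=152 R=158
Round 5 (k=4): L=158 R=231
Round 6 (k=7): L=231 R=198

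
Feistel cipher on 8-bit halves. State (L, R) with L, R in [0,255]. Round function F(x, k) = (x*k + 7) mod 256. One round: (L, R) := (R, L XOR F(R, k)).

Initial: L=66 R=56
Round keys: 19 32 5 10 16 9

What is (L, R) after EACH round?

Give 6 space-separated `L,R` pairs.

Round 1 (k=19): L=56 R=109
Round 2 (k=32): L=109 R=159
Round 3 (k=5): L=159 R=79
Round 4 (k=10): L=79 R=130
Round 5 (k=16): L=130 R=104
Round 6 (k=9): L=104 R=45

Answer: 56,109 109,159 159,79 79,130 130,104 104,45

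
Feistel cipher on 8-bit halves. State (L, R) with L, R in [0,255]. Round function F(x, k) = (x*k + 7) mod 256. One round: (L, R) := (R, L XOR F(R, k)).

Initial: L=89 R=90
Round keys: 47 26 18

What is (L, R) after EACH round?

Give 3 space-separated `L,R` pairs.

Round 1 (k=47): L=90 R=212
Round 2 (k=26): L=212 R=213
Round 3 (k=18): L=213 R=213

Answer: 90,212 212,213 213,213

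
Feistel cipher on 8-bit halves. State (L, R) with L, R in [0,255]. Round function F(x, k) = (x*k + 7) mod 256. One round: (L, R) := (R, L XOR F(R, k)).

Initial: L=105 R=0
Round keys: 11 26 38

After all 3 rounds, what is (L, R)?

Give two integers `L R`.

Round 1 (k=11): L=0 R=110
Round 2 (k=26): L=110 R=51
Round 3 (k=38): L=51 R=247

Answer: 51 247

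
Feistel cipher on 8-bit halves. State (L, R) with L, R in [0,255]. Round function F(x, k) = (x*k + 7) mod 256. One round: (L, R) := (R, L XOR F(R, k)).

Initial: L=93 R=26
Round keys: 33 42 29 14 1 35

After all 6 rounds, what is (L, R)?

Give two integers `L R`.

Round 1 (k=33): L=26 R=60
Round 2 (k=42): L=60 R=197
Round 3 (k=29): L=197 R=100
Round 4 (k=14): L=100 R=186
Round 5 (k=1): L=186 R=165
Round 6 (k=35): L=165 R=44

Answer: 165 44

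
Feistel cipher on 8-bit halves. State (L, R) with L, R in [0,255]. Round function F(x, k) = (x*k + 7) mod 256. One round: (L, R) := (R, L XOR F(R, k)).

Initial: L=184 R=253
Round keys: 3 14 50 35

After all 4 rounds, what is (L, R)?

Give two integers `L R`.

Answer: 53 96

Derivation:
Round 1 (k=3): L=253 R=70
Round 2 (k=14): L=70 R=38
Round 3 (k=50): L=38 R=53
Round 4 (k=35): L=53 R=96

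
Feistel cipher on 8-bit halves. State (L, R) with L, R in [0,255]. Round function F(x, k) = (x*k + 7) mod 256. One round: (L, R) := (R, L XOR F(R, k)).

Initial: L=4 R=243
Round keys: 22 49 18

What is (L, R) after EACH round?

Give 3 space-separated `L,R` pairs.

Answer: 243,237 237,151 151,72

Derivation:
Round 1 (k=22): L=243 R=237
Round 2 (k=49): L=237 R=151
Round 3 (k=18): L=151 R=72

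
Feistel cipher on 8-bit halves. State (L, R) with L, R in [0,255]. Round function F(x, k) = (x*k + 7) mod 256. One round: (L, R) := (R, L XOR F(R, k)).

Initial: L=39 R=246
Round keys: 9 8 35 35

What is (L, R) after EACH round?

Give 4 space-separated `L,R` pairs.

Answer: 246,138 138,161 161,128 128,38

Derivation:
Round 1 (k=9): L=246 R=138
Round 2 (k=8): L=138 R=161
Round 3 (k=35): L=161 R=128
Round 4 (k=35): L=128 R=38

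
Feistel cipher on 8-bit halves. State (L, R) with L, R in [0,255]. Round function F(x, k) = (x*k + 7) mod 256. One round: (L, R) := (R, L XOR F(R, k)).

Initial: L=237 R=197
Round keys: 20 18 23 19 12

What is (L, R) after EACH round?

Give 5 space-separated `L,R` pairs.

Answer: 197,134 134,182 182,231 231,154 154,216

Derivation:
Round 1 (k=20): L=197 R=134
Round 2 (k=18): L=134 R=182
Round 3 (k=23): L=182 R=231
Round 4 (k=19): L=231 R=154
Round 5 (k=12): L=154 R=216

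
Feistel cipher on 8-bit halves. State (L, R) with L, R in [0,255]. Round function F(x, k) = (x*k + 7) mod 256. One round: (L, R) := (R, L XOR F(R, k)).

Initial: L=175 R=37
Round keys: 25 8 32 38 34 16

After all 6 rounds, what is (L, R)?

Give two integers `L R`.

Answer: 93 226

Derivation:
Round 1 (k=25): L=37 R=11
Round 2 (k=8): L=11 R=122
Round 3 (k=32): L=122 R=76
Round 4 (k=38): L=76 R=53
Round 5 (k=34): L=53 R=93
Round 6 (k=16): L=93 R=226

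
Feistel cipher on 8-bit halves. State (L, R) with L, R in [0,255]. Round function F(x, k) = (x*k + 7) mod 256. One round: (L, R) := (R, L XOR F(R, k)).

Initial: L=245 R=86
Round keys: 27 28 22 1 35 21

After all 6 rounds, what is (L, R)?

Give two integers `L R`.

Answer: 99 95

Derivation:
Round 1 (k=27): L=86 R=236
Round 2 (k=28): L=236 R=129
Round 3 (k=22): L=129 R=241
Round 4 (k=1): L=241 R=121
Round 5 (k=35): L=121 R=99
Round 6 (k=21): L=99 R=95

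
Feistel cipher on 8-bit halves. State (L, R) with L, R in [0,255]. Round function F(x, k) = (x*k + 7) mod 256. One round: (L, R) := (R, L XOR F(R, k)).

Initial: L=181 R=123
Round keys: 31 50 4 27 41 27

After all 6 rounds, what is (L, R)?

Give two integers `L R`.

Round 1 (k=31): L=123 R=89
Round 2 (k=50): L=89 R=18
Round 3 (k=4): L=18 R=22
Round 4 (k=27): L=22 R=75
Round 5 (k=41): L=75 R=28
Round 6 (k=27): L=28 R=176

Answer: 28 176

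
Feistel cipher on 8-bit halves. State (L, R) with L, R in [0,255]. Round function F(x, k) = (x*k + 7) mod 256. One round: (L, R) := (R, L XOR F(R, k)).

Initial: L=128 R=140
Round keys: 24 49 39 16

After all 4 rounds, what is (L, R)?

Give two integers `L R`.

Round 1 (k=24): L=140 R=167
Round 2 (k=49): L=167 R=114
Round 3 (k=39): L=114 R=194
Round 4 (k=16): L=194 R=85

Answer: 194 85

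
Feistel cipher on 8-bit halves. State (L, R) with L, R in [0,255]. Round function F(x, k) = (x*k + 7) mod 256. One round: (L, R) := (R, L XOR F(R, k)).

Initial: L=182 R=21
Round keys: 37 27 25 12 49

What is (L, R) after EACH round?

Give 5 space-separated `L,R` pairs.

Answer: 21,166 166,156 156,229 229,95 95,211

Derivation:
Round 1 (k=37): L=21 R=166
Round 2 (k=27): L=166 R=156
Round 3 (k=25): L=156 R=229
Round 4 (k=12): L=229 R=95
Round 5 (k=49): L=95 R=211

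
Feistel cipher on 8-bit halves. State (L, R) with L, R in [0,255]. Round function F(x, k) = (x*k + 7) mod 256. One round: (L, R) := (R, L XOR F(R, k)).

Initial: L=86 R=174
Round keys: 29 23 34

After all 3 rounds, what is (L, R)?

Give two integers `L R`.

Round 1 (k=29): L=174 R=235
Round 2 (k=23): L=235 R=138
Round 3 (k=34): L=138 R=176

Answer: 138 176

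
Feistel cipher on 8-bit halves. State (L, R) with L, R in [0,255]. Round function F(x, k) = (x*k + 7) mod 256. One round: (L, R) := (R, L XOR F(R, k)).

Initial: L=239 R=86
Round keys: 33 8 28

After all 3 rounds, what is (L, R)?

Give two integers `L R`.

Round 1 (k=33): L=86 R=242
Round 2 (k=8): L=242 R=193
Round 3 (k=28): L=193 R=209

Answer: 193 209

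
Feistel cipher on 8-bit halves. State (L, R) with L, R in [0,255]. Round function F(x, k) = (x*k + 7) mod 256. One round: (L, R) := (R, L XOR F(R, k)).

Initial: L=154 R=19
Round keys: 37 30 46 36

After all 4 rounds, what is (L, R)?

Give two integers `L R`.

Round 1 (k=37): L=19 R=92
Round 2 (k=30): L=92 R=220
Round 3 (k=46): L=220 R=211
Round 4 (k=36): L=211 R=111

Answer: 211 111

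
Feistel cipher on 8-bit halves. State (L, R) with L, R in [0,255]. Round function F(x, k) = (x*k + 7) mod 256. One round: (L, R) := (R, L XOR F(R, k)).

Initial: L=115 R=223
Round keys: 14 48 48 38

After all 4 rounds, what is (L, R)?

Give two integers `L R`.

Answer: 205 77

Derivation:
Round 1 (k=14): L=223 R=74
Round 2 (k=48): L=74 R=56
Round 3 (k=48): L=56 R=205
Round 4 (k=38): L=205 R=77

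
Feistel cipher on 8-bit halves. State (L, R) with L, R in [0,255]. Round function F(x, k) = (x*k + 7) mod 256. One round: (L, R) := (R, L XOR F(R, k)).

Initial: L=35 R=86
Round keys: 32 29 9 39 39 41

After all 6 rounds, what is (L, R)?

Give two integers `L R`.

Round 1 (k=32): L=86 R=228
Round 2 (k=29): L=228 R=141
Round 3 (k=9): L=141 R=24
Round 4 (k=39): L=24 R=34
Round 5 (k=39): L=34 R=45
Round 6 (k=41): L=45 R=30

Answer: 45 30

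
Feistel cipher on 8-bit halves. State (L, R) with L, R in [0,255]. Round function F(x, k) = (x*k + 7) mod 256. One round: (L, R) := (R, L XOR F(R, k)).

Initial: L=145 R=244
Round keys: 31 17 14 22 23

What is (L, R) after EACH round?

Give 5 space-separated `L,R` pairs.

Round 1 (k=31): L=244 R=2
Round 2 (k=17): L=2 R=221
Round 3 (k=14): L=221 R=31
Round 4 (k=22): L=31 R=108
Round 5 (k=23): L=108 R=164

Answer: 244,2 2,221 221,31 31,108 108,164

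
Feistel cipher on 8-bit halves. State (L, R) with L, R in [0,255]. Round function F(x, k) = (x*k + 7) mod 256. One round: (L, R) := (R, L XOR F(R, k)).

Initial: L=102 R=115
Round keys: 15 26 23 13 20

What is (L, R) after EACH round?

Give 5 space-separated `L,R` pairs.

Round 1 (k=15): L=115 R=162
Round 2 (k=26): L=162 R=8
Round 3 (k=23): L=8 R=29
Round 4 (k=13): L=29 R=136
Round 5 (k=20): L=136 R=186

Answer: 115,162 162,8 8,29 29,136 136,186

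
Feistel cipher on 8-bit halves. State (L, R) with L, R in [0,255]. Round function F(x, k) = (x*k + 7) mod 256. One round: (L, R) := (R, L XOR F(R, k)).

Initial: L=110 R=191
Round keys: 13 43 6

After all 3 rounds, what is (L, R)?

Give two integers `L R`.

Answer: 28 123

Derivation:
Round 1 (k=13): L=191 R=212
Round 2 (k=43): L=212 R=28
Round 3 (k=6): L=28 R=123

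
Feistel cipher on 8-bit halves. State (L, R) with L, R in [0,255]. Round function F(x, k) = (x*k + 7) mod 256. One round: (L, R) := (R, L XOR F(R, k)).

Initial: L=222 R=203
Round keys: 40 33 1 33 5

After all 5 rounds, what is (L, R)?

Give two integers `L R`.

Round 1 (k=40): L=203 R=97
Round 2 (k=33): L=97 R=67
Round 3 (k=1): L=67 R=43
Round 4 (k=33): L=43 R=209
Round 5 (k=5): L=209 R=55

Answer: 209 55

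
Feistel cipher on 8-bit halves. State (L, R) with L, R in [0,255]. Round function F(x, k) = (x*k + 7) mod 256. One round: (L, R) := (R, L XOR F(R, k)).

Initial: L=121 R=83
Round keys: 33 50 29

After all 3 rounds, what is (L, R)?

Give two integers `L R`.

Round 1 (k=33): L=83 R=195
Round 2 (k=50): L=195 R=78
Round 3 (k=29): L=78 R=30

Answer: 78 30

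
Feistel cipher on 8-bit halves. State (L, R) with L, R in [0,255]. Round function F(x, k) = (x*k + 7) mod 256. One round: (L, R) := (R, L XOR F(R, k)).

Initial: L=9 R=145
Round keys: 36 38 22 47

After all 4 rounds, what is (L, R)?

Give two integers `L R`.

Round 1 (k=36): L=145 R=98
Round 2 (k=38): L=98 R=2
Round 3 (k=22): L=2 R=81
Round 4 (k=47): L=81 R=228

Answer: 81 228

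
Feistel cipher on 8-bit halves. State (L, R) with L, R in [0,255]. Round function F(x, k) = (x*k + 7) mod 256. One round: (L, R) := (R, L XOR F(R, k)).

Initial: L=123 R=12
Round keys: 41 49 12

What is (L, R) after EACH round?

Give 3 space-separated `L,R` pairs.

Answer: 12,136 136,3 3,163

Derivation:
Round 1 (k=41): L=12 R=136
Round 2 (k=49): L=136 R=3
Round 3 (k=12): L=3 R=163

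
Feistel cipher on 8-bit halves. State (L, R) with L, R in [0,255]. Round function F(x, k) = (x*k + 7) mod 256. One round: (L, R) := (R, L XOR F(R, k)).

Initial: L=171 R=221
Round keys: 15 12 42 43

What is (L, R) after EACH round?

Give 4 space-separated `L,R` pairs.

Round 1 (k=15): L=221 R=81
Round 2 (k=12): L=81 R=14
Round 3 (k=42): L=14 R=2
Round 4 (k=43): L=2 R=83

Answer: 221,81 81,14 14,2 2,83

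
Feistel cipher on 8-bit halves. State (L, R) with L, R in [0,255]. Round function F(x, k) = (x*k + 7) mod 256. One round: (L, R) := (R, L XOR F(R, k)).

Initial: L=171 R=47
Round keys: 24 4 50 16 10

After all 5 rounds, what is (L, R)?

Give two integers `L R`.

Round 1 (k=24): L=47 R=196
Round 2 (k=4): L=196 R=56
Round 3 (k=50): L=56 R=51
Round 4 (k=16): L=51 R=15
Round 5 (k=10): L=15 R=174

Answer: 15 174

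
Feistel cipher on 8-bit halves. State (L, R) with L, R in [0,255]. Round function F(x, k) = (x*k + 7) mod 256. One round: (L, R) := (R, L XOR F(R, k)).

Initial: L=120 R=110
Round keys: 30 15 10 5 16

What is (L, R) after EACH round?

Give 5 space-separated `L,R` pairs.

Round 1 (k=30): L=110 R=147
Round 2 (k=15): L=147 R=202
Round 3 (k=10): L=202 R=120
Round 4 (k=5): L=120 R=149
Round 5 (k=16): L=149 R=47

Answer: 110,147 147,202 202,120 120,149 149,47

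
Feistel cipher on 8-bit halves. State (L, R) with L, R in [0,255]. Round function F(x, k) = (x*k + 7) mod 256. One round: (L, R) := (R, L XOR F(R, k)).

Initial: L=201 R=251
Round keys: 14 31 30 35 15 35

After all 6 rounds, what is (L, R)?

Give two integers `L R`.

Round 1 (k=14): L=251 R=8
Round 2 (k=31): L=8 R=4
Round 3 (k=30): L=4 R=119
Round 4 (k=35): L=119 R=72
Round 5 (k=15): L=72 R=72
Round 6 (k=35): L=72 R=151

Answer: 72 151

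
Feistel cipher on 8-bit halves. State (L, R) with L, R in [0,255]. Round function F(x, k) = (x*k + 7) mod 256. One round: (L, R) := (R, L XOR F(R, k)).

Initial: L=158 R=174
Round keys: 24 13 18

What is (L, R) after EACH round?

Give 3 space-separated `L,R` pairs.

Round 1 (k=24): L=174 R=201
Round 2 (k=13): L=201 R=146
Round 3 (k=18): L=146 R=130

Answer: 174,201 201,146 146,130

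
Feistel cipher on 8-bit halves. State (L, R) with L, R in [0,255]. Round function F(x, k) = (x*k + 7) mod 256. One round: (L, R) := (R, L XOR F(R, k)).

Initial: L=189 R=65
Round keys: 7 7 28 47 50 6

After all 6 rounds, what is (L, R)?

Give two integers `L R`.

Round 1 (k=7): L=65 R=115
Round 2 (k=7): L=115 R=109
Round 3 (k=28): L=109 R=128
Round 4 (k=47): L=128 R=234
Round 5 (k=50): L=234 R=59
Round 6 (k=6): L=59 R=131

Answer: 59 131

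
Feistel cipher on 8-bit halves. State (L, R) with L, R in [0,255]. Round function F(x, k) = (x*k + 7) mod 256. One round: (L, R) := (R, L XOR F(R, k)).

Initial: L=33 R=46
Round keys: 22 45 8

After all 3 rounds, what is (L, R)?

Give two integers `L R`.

Answer: 119 101

Derivation:
Round 1 (k=22): L=46 R=218
Round 2 (k=45): L=218 R=119
Round 3 (k=8): L=119 R=101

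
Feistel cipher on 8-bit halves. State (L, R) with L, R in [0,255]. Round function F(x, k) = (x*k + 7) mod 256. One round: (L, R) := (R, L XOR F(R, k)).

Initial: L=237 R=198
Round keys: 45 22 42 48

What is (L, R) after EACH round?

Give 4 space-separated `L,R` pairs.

Answer: 198,56 56,17 17,233 233,166

Derivation:
Round 1 (k=45): L=198 R=56
Round 2 (k=22): L=56 R=17
Round 3 (k=42): L=17 R=233
Round 4 (k=48): L=233 R=166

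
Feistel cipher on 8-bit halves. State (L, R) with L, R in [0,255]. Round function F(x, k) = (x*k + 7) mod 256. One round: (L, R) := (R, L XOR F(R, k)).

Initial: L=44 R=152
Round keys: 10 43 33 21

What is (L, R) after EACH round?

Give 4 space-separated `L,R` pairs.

Round 1 (k=10): L=152 R=219
Round 2 (k=43): L=219 R=72
Round 3 (k=33): L=72 R=148
Round 4 (k=21): L=148 R=99

Answer: 152,219 219,72 72,148 148,99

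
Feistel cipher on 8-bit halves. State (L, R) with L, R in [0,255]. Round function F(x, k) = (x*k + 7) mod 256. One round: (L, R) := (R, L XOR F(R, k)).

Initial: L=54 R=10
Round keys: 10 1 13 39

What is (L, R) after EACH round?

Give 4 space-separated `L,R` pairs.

Round 1 (k=10): L=10 R=93
Round 2 (k=1): L=93 R=110
Round 3 (k=13): L=110 R=192
Round 4 (k=39): L=192 R=41

Answer: 10,93 93,110 110,192 192,41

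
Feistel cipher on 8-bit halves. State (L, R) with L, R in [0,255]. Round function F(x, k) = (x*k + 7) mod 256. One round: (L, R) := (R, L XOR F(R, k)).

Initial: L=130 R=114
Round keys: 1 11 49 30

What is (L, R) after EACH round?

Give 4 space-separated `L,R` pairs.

Round 1 (k=1): L=114 R=251
Round 2 (k=11): L=251 R=162
Round 3 (k=49): L=162 R=242
Round 4 (k=30): L=242 R=193

Answer: 114,251 251,162 162,242 242,193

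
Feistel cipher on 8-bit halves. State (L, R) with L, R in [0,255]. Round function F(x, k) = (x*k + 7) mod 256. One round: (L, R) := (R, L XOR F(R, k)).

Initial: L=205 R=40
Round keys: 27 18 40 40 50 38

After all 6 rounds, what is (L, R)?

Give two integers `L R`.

Answer: 18 159

Derivation:
Round 1 (k=27): L=40 R=242
Round 2 (k=18): L=242 R=35
Round 3 (k=40): L=35 R=141
Round 4 (k=40): L=141 R=44
Round 5 (k=50): L=44 R=18
Round 6 (k=38): L=18 R=159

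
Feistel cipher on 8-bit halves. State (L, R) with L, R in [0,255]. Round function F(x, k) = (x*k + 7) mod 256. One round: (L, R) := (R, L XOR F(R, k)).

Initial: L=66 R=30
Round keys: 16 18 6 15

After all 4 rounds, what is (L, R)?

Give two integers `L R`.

Round 1 (k=16): L=30 R=165
Round 2 (k=18): L=165 R=191
Round 3 (k=6): L=191 R=36
Round 4 (k=15): L=36 R=156

Answer: 36 156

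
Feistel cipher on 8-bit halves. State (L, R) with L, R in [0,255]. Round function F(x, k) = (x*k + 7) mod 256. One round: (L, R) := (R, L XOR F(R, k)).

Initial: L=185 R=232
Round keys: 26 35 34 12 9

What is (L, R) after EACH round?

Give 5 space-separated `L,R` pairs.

Answer: 232,46 46,185 185,183 183,34 34,142

Derivation:
Round 1 (k=26): L=232 R=46
Round 2 (k=35): L=46 R=185
Round 3 (k=34): L=185 R=183
Round 4 (k=12): L=183 R=34
Round 5 (k=9): L=34 R=142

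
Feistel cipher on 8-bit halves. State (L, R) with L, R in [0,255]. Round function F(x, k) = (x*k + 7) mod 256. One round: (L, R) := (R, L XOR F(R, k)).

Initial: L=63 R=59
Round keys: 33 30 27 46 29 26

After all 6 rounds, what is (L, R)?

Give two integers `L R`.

Round 1 (k=33): L=59 R=157
Round 2 (k=30): L=157 R=86
Round 3 (k=27): L=86 R=132
Round 4 (k=46): L=132 R=233
Round 5 (k=29): L=233 R=232
Round 6 (k=26): L=232 R=126

Answer: 232 126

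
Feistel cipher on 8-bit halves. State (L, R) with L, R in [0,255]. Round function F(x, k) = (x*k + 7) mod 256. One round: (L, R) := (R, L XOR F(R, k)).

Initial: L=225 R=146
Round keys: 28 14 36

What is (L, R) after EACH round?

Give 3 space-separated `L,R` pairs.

Round 1 (k=28): L=146 R=30
Round 2 (k=14): L=30 R=57
Round 3 (k=36): L=57 R=21

Answer: 146,30 30,57 57,21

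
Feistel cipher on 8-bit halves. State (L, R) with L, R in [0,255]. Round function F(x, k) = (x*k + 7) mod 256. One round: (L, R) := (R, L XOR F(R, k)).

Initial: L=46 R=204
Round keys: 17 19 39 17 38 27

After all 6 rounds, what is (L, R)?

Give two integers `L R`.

Answer: 29 123

Derivation:
Round 1 (k=17): L=204 R=189
Round 2 (k=19): L=189 R=194
Round 3 (k=39): L=194 R=40
Round 4 (k=17): L=40 R=109
Round 5 (k=38): L=109 R=29
Round 6 (k=27): L=29 R=123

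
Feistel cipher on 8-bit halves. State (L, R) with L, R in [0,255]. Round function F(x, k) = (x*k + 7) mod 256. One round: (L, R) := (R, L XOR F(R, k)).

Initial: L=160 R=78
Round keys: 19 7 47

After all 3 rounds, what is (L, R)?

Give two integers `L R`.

Round 1 (k=19): L=78 R=113
Round 2 (k=7): L=113 R=80
Round 3 (k=47): L=80 R=198

Answer: 80 198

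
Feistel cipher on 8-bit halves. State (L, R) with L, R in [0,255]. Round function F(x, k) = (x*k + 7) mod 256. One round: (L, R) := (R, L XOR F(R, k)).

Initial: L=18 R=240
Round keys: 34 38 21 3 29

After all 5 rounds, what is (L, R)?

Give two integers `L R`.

Round 1 (k=34): L=240 R=245
Round 2 (k=38): L=245 R=149
Round 3 (k=21): L=149 R=181
Round 4 (k=3): L=181 R=179
Round 5 (k=29): L=179 R=251

Answer: 179 251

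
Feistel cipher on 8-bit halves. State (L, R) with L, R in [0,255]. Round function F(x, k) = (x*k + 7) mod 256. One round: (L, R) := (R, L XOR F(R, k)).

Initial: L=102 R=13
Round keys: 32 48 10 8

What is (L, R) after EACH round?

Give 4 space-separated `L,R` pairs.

Answer: 13,193 193,58 58,138 138,109

Derivation:
Round 1 (k=32): L=13 R=193
Round 2 (k=48): L=193 R=58
Round 3 (k=10): L=58 R=138
Round 4 (k=8): L=138 R=109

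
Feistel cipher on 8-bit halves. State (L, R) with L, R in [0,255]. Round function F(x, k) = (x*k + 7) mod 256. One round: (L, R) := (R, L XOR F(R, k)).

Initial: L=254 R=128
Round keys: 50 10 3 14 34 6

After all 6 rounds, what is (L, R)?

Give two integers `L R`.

Round 1 (k=50): L=128 R=249
Round 2 (k=10): L=249 R=65
Round 3 (k=3): L=65 R=51
Round 4 (k=14): L=51 R=144
Round 5 (k=34): L=144 R=20
Round 6 (k=6): L=20 R=239

Answer: 20 239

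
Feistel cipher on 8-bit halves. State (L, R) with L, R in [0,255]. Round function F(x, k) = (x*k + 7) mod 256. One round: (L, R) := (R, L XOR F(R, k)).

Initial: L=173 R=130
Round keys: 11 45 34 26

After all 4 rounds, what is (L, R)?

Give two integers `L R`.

Round 1 (k=11): L=130 R=48
Round 2 (k=45): L=48 R=245
Round 3 (k=34): L=245 R=161
Round 4 (k=26): L=161 R=148

Answer: 161 148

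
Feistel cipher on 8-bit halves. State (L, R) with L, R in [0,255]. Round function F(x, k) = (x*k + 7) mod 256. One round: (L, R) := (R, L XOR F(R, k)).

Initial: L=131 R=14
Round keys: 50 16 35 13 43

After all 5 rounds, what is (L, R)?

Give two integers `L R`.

Round 1 (k=50): L=14 R=64
Round 2 (k=16): L=64 R=9
Round 3 (k=35): L=9 R=2
Round 4 (k=13): L=2 R=40
Round 5 (k=43): L=40 R=189

Answer: 40 189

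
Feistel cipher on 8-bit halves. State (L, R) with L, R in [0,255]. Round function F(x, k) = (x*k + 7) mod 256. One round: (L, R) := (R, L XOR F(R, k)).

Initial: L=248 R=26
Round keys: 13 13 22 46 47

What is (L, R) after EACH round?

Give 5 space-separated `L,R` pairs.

Answer: 26,161 161,46 46,90 90,29 29,0

Derivation:
Round 1 (k=13): L=26 R=161
Round 2 (k=13): L=161 R=46
Round 3 (k=22): L=46 R=90
Round 4 (k=46): L=90 R=29
Round 5 (k=47): L=29 R=0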